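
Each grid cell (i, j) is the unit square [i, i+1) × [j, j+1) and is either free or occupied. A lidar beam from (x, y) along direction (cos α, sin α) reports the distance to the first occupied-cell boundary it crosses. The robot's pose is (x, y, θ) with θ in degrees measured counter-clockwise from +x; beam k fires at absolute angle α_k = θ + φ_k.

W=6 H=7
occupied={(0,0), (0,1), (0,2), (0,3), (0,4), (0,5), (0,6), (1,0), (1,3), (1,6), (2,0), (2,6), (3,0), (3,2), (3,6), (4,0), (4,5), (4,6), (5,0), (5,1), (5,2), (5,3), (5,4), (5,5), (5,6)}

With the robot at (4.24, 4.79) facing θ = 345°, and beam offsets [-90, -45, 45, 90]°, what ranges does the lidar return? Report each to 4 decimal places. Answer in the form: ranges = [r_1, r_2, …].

ranges = [1.8531, 1.5200, 0.4200, 0.2174]

beam 1: φ=-90°, α=255°
  d=(-0.2588,-0.9659)  start (4,4)  tX=0.9273 tY=0.8179  stride 1/|dx|=3.8637 1/|dy|=1.0353
    cross y-line → (4,3), t=0.8179
    cross x-line → (3,3), t=0.9273
    cross y-line → (3,2), t=1.8531 (wall)
  → r_1 = 1.8531
beam 2: φ=-45°, α=300°
  d=(0.5000,-0.8660)  start (4,4)  tX=1.5200 tY=0.9122  stride 1/|dx|=2.0000 1/|dy|=1.1547
    cross y-line → (4,3), t=0.9122
    cross x-line → (5,3), t=1.5200 (wall)
  → r_2 = 1.5200
beam 3: φ=45°, α=30°
  d=(0.8660,0.5000)  start (4,4)  tX=0.8776 tY=0.4200  stride 1/|dx|=1.1547 1/|dy|=2.0000
    cross y-line → (4,5), t=0.4200 (wall)
  → r_3 = 0.4200
beam 4: φ=90°, α=75°
  d=(0.2588,0.9659)  start (4,4)  tX=2.9364 tY=0.2174  stride 1/|dx|=3.8637 1/|dy|=1.0353
    cross y-line → (4,5), t=0.2174 (wall)
  → r_4 = 0.2174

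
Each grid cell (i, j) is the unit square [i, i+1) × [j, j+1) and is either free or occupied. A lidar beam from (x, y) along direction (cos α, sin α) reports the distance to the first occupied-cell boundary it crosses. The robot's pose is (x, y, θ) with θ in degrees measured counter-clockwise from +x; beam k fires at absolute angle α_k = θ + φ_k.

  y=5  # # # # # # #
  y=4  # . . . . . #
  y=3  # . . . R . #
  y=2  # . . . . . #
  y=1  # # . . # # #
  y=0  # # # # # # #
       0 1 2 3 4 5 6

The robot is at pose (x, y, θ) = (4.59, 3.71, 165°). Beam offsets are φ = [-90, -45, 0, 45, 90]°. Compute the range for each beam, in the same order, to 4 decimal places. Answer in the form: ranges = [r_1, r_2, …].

beam 1: φ=-90°, α=75°
  dir = (cos 75°, sin 75°) = (0.2588, 0.9659); from cell (4,3)
  next x-line at t=1.5841, next y-line at t=0.3002; Δt_x=3.8637, Δt_y=1.0353
    y: enter (4,4) at t=0.3002
    y: enter (4,5) at t=1.3355 ← occupied
  → r_1 = 1.3355
beam 2: φ=-45°, α=120°
  dir = (cos 120°, sin 120°) = (-0.5000, 0.8660); from cell (4,3)
  next x-line at t=1.1800, next y-line at t=0.3349; Δt_x=2.0000, Δt_y=1.1547
    y: enter (4,4) at t=0.3349
    x: enter (3,4) at t=1.1800
    y: enter (3,5) at t=1.4896 ← occupied
  → r_2 = 1.4896
beam 3: φ=0°, α=165°
  dir = (cos 165°, sin 165°) = (-0.9659, 0.2588); from cell (4,3)
  next x-line at t=0.6108, next y-line at t=1.1205; Δt_x=1.0353, Δt_y=3.8637
    x: enter (3,3) at t=0.6108
    y: enter (3,4) at t=1.1205
    x: enter (2,4) at t=1.6461
    x: enter (1,4) at t=2.6814
    x: enter (0,4) at t=3.7166 ← occupied
  → r_3 = 3.7166
beam 4: φ=45°, α=210°
  dir = (cos 210°, sin 210°) = (-0.8660, -0.5000); from cell (4,3)
  next x-line at t=0.6813, next y-line at t=1.4200; Δt_x=1.1547, Δt_y=2.0000
    x: enter (3,3) at t=0.6813
    y: enter (3,2) at t=1.4200
    x: enter (2,2) at t=1.8360
    x: enter (1,2) at t=2.9907
    y: enter (1,1) at t=3.4200 ← occupied
  → r_4 = 3.4200
beam 5: φ=90°, α=255°
  dir = (cos 255°, sin 255°) = (-0.2588, -0.9659); from cell (4,3)
  next x-line at t=2.2796, next y-line at t=0.7350; Δt_x=3.8637, Δt_y=1.0353
    y: enter (4,2) at t=0.7350
    y: enter (4,1) at t=1.7703 ← occupied
  → r_5 = 1.7703

ranges = [1.3355, 1.4896, 3.7166, 3.4200, 1.7703]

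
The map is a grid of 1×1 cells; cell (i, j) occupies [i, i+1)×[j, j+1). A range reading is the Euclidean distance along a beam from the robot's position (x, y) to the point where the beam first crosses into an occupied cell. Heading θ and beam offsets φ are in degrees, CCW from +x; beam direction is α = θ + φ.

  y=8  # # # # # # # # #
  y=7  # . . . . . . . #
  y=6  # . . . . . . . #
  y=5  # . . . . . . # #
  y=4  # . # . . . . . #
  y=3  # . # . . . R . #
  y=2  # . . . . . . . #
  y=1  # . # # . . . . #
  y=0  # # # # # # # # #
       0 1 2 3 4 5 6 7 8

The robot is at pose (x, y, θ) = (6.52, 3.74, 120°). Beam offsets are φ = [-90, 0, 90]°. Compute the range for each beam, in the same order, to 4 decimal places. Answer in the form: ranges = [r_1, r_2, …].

ranges = [1.7090, 4.9190, 3.4800]

beam 1: φ=-90°, α=30°
  d=(0.8660,0.5000)  start (6,3)  tX=0.5543 tY=0.5200  stride 1/|dx|=1.1547 1/|dy|=2.0000
    cross y-line → (6,4), t=0.5200
    cross x-line → (7,4), t=0.5543
    cross x-line → (8,4), t=1.7090 (wall)
  → r_1 = 1.7090
beam 2: φ=0°, α=120°
  d=(-0.5000,0.8660)  start (6,3)  tX=1.0400 tY=0.3002  stride 1/|dx|=2.0000 1/|dy|=1.1547
    cross y-line → (6,4), t=0.3002
    cross x-line → (5,4), t=1.0400
    cross y-line → (5,5), t=1.4549
    cross y-line → (5,6), t=2.6096
    cross x-line → (4,6), t=3.0400
    cross y-line → (4,7), t=3.7643
    cross y-line → (4,8), t=4.9190 (wall)
  → r_2 = 4.9190
beam 3: φ=90°, α=210°
  d=(-0.8660,-0.5000)  start (6,3)  tX=0.6004 tY=1.4800  stride 1/|dx|=1.1547 1/|dy|=2.0000
    cross x-line → (5,3), t=0.6004
    cross y-line → (5,2), t=1.4800
    cross x-line → (4,2), t=1.7551
    cross x-line → (3,2), t=2.9098
    cross y-line → (3,1), t=3.4800 (wall)
  → r_3 = 3.4800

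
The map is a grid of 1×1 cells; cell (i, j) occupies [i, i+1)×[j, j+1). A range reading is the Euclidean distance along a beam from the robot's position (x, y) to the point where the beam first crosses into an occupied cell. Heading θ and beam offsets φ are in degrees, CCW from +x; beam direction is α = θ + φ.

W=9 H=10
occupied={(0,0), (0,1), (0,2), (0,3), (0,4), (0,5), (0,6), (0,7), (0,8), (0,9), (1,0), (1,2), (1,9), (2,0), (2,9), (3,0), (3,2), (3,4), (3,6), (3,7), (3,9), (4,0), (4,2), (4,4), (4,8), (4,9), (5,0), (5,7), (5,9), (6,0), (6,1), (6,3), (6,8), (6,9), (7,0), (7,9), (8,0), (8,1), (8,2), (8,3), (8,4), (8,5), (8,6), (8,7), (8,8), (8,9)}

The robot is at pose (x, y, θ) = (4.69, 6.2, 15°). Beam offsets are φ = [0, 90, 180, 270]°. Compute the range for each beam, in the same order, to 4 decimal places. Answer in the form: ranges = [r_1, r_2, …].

ranges = [3.4268, 1.8635, 0.7143, 5.0615]

beam 1: φ=0°, α=15°
  cosα=0.9659 sinα=0.2588 | (4,6) | tMaxX 0.3209 tMaxY 3.0910 | tΔX 1.0353 tΔY 3.8637
    t=0.3209 [x] (5,6)
    t=1.3562 [x] (6,6)
    t=2.3915 [x] (7,6)
    t=3.0910 [y] (7,7)
    t=3.4268 [x] (8,7) — stop
  → r_1 = 3.4268
beam 2: φ=90°, α=105°
  cosα=-0.2588 sinα=0.9659 | (4,6) | tMaxX 2.6660 tMaxY 0.8282 | tΔX 3.8637 tΔY 1.0353
    t=0.8282 [y] (4,7)
    t=1.8635 [y] (4,8) — stop
  → r_2 = 1.8635
beam 3: φ=180°, α=195°
  cosα=-0.9659 sinα=-0.2588 | (4,6) | tMaxX 0.7143 tMaxY 0.7727 | tΔX 1.0353 tΔY 3.8637
    t=0.7143 [x] (3,6) — stop
  → r_3 = 0.7143
beam 4: φ=270°, α=285°
  cosα=0.2588 sinα=-0.9659 | (4,6) | tMaxX 1.1977 tMaxY 0.2071 | tΔX 3.8637 tΔY 1.0353
    t=0.2071 [y] (4,5)
    t=1.1977 [x] (5,5)
    t=1.2423 [y] (5,4)
    t=2.2776 [y] (5,3)
    t=3.3129 [y] (5,2)
    t=4.3482 [y] (5,1)
    t=5.0615 [x] (6,1) — stop
  → r_4 = 5.0615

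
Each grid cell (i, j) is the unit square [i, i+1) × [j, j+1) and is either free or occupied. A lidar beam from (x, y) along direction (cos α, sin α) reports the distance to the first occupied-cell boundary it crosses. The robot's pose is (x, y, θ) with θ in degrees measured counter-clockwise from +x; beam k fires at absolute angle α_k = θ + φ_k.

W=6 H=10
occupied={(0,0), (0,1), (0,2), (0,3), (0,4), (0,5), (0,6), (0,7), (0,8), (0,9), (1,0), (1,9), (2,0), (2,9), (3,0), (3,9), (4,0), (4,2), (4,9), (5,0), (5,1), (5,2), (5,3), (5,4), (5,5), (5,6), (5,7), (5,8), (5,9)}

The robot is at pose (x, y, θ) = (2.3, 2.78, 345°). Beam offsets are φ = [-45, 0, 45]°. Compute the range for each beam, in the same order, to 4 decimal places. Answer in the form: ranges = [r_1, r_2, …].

ranges = [2.0554, 1.7600, 3.1177]

beam 1: φ=-45°, α=300°
  cosα=0.5000 sinα=-0.8660 | (2,2) | tMaxX 1.4000 tMaxY 0.9007 | tΔX 2.0000 tΔY 1.1547
    t=0.9007 [y] (2,1)
    t=1.4000 [x] (3,1)
    t=2.0554 [y] (3,0) — stop
  → r_1 = 2.0554
beam 2: φ=0°, α=345°
  cosα=0.9659 sinα=-0.2588 | (2,2) | tMaxX 0.7247 tMaxY 3.0137 | tΔX 1.0353 tΔY 3.8637
    t=0.7247 [x] (3,2)
    t=1.7600 [x] (4,2) — stop
  → r_2 = 1.7600
beam 3: φ=45°, α=30°
  cosα=0.8660 sinα=0.5000 | (2,2) | tMaxX 0.8083 tMaxY 0.4400 | tΔX 1.1547 tΔY 2.0000
    t=0.4400 [y] (2,3)
    t=0.8083 [x] (3,3)
    t=1.9630 [x] (4,3)
    t=2.4400 [y] (4,4)
    t=3.1177 [x] (5,4) — stop
  → r_3 = 3.1177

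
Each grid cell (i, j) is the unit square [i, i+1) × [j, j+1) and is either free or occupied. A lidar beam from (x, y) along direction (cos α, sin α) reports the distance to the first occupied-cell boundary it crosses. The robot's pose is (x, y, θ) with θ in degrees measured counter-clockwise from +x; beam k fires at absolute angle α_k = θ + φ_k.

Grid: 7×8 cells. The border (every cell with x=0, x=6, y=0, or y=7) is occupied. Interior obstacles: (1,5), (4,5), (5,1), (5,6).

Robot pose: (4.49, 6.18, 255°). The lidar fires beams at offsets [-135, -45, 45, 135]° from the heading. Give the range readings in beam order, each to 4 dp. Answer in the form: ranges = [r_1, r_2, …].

ranges = [0.9469, 0.3600, 0.2078, 0.5889]

beam 1: φ=-135°, α=120°
  direction (-0.5000, 0.8660); cell (4,6); t to first gridline: x 0.9800, y 0.9469 (then +2.0000 / +1.1547)
    (4,7) via y @ 0.9469  # hit
  → r_1 = 0.9469
beam 2: φ=-45°, α=210°
  direction (-0.8660, -0.5000); cell (4,6); t to first gridline: x 0.5658, y 0.3600 (then +1.1547 / +2.0000)
    (4,5) via y @ 0.3600  # hit
  → r_2 = 0.3600
beam 3: φ=45°, α=300°
  direction (0.5000, -0.8660); cell (4,6); t to first gridline: x 1.0200, y 0.2078 (then +2.0000 / +1.1547)
    (4,5) via y @ 0.2078  # hit
  → r_3 = 0.2078
beam 4: φ=135°, α=30°
  direction (0.8660, 0.5000); cell (4,6); t to first gridline: x 0.5889, y 1.6400 (then +1.1547 / +2.0000)
    (5,6) via x @ 0.5889  # hit
  → r_4 = 0.5889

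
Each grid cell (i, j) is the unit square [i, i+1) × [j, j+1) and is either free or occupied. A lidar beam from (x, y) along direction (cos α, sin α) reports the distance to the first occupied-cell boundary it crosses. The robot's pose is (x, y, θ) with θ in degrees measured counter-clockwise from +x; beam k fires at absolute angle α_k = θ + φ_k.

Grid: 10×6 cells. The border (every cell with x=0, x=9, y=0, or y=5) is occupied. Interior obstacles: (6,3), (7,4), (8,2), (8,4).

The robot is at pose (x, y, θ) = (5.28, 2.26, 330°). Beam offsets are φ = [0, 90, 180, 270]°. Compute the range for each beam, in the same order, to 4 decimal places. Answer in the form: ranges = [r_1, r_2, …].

beam 1: φ=0°, α=330°
  cosα=0.8660 sinα=-0.5000 | (5,2) | tMaxX 0.8314 tMaxY 0.5200 | tΔX 1.1547 tΔY 2.0000
    t=0.5200 [y] (5,1)
    t=0.8314 [x] (6,1)
    t=1.9861 [x] (7,1)
    t=2.5200 [y] (7,0) — stop
  → r_1 = 2.5200
beam 2: φ=90°, α=60°
  cosα=0.5000 sinα=0.8660 | (5,2) | tMaxX 1.4400 tMaxY 0.8545 | tΔX 2.0000 tΔY 1.1547
    t=0.8545 [y] (5,3)
    t=1.4400 [x] (6,3) — stop
  → r_2 = 1.4400
beam 3: φ=180°, α=150°
  cosα=-0.8660 sinα=0.5000 | (5,2) | tMaxX 0.3233 tMaxY 1.4800 | tΔX 1.1547 tΔY 2.0000
    t=0.3233 [x] (4,2)
    t=1.4780 [x] (3,2)
    t=1.4800 [y] (3,3)
    t=2.6327 [x] (2,3)
    t=3.4800 [y] (2,4)
    t=3.7874 [x] (1,4)
    t=4.9421 [x] (0,4) — stop
  → r_3 = 4.9421
beam 4: φ=270°, α=240°
  cosα=-0.5000 sinα=-0.8660 | (5,2) | tMaxX 0.5600 tMaxY 0.3002 | tΔX 2.0000 tΔY 1.1547
    t=0.3002 [y] (5,1)
    t=0.5600 [x] (4,1)
    t=1.4549 [y] (4,0) — stop
  → r_4 = 1.4549

ranges = [2.5200, 1.4400, 4.9421, 1.4549]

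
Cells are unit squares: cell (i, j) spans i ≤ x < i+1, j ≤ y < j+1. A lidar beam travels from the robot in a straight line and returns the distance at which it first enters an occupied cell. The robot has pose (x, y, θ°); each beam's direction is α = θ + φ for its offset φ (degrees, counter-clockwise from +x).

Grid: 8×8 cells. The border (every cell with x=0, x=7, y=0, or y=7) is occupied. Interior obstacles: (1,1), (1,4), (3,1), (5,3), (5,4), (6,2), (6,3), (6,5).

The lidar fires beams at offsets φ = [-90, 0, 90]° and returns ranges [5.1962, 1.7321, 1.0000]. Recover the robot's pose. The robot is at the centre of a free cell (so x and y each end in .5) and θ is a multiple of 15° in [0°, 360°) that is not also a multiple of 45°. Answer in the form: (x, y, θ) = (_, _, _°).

The pose lattice has 28·16 = 448 candidates. Test each by forward raycasting.
  (2.5, 6.5, 330°): beam 1 = 1.7321 ≠ 5.1962 ✗
  (5.5, 2.5, 75°): beam 1 = 0.5176 ≠ 5.1962 ✗
  (5.5, 2.5, 30°): beam 1 = 1.7321 ≠ 5.1962 ✗
  …
  (2.5, 2.5, 150°): r_1=5.1962, r_2=1.7321, r_3=1.0000 — all match ✓
No second candidate reproduces the full scan.

(x, y, θ) = (2.5, 2.5, 150°)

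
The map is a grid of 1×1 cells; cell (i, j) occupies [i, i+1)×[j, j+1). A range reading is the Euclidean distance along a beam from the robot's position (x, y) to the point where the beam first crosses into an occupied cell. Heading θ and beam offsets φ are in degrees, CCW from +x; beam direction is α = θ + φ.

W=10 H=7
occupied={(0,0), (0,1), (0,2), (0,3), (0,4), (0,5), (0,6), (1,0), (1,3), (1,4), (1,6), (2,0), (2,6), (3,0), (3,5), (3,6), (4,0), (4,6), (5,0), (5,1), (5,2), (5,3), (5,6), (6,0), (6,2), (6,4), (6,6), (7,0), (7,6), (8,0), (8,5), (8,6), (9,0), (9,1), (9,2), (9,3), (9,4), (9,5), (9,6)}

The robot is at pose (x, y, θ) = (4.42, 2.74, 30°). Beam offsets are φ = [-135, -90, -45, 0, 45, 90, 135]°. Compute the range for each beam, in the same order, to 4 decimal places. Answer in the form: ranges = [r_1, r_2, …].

beam 1: φ=-135°, α=255°
  d=(-0.2588,-0.9659)  start (4,2)  tX=1.6228 tY=0.7661  stride 1/|dx|=3.8637 1/|dy|=1.0353
    cross y-line → (4,1), t=0.7661
    cross x-line → (3,1), t=1.6228
    cross y-line → (3,0), t=1.8014 (wall)
  → r_1 = 1.8014
beam 2: φ=-90°, α=300°
  d=(0.5000,-0.8660)  start (4,2)  tX=1.1600 tY=0.8545  stride 1/|dx|=2.0000 1/|dy|=1.1547
    cross y-line → (4,1), t=0.8545
    cross x-line → (5,1), t=1.1600 (wall)
  → r_2 = 1.1600
beam 3: φ=-45°, α=345°
  d=(0.9659,-0.2588)  start (4,2)  tX=0.6005 tY=2.8591  stride 1/|dx|=1.0353 1/|dy|=3.8637
    cross x-line → (5,2), t=0.6005 (wall)
  → r_3 = 0.6005
beam 4: φ=0°, α=30°
  d=(0.8660,0.5000)  start (4,2)  tX=0.6697 tY=0.5200  stride 1/|dx|=1.1547 1/|dy|=2.0000
    cross y-line → (4,3), t=0.5200
    cross x-line → (5,3), t=0.6697 (wall)
  → r_4 = 0.6697
beam 5: φ=45°, α=75°
  d=(0.2588,0.9659)  start (4,2)  tX=2.2409 tY=0.2692  stride 1/|dx|=3.8637 1/|dy|=1.0353
    cross y-line → (4,3), t=0.2692
    cross y-line → (4,4), t=1.3044
    cross x-line → (5,4), t=2.2409
    cross y-line → (5,5), t=2.3397
    cross y-line → (5,6), t=3.3750 (wall)
  → r_5 = 3.3750
beam 6: φ=90°, α=120°
  d=(-0.5000,0.8660)  start (4,2)  tX=0.8400 tY=0.3002  stride 1/|dx|=2.0000 1/|dy|=1.1547
    cross y-line → (4,3), t=0.3002
    cross x-line → (3,3), t=0.8400
    cross y-line → (3,4), t=1.4549
    cross y-line → (3,5), t=2.6096 (wall)
  → r_6 = 2.6096
beam 7: φ=135°, α=165°
  d=(-0.9659,0.2588)  start (4,2)  tX=0.4348 tY=1.0046  stride 1/|dx|=1.0353 1/|dy|=3.8637
    cross x-line → (3,2), t=0.4348
    cross y-line → (3,3), t=1.0046
    cross x-line → (2,3), t=1.4701
    cross x-line → (1,3), t=2.5054 (wall)
  → r_7 = 2.5054

ranges = [1.8014, 1.1600, 0.6005, 0.6697, 3.3750, 2.6096, 2.5054]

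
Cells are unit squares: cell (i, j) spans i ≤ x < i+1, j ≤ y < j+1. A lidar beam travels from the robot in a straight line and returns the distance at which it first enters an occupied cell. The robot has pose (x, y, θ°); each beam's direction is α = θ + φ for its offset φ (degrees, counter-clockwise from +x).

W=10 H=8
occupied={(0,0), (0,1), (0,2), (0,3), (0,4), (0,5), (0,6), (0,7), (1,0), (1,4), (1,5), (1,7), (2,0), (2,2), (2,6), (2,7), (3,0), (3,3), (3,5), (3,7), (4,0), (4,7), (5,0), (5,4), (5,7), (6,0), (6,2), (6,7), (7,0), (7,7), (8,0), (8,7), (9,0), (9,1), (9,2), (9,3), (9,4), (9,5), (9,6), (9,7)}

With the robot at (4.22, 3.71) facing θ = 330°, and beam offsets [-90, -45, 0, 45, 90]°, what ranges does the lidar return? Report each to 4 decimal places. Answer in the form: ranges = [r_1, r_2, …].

ranges = [0.4400, 2.8056, 2.0554, 1.1205, 3.7990]

beam 1: φ=-90°, α=240°
  dir = (cos 240°, sin 240°) = (-0.5000, -0.8660); from cell (4,3)
  next x-line at t=0.4400, next y-line at t=0.8198; Δt_x=2.0000, Δt_y=1.1547
    x: enter (3,3) at t=0.4400 ← occupied
  → r_1 = 0.4400
beam 2: φ=-45°, α=285°
  dir = (cos 285°, sin 285°) = (0.2588, -0.9659); from cell (4,3)
  next x-line at t=3.0137, next y-line at t=0.7350; Δt_x=3.8637, Δt_y=1.0353
    y: enter (4,2) at t=0.7350
    y: enter (4,1) at t=1.7703
    y: enter (4,0) at t=2.8056 ← occupied
  → r_2 = 2.8056
beam 3: φ=0°, α=330°
  dir = (cos 330°, sin 330°) = (0.8660, -0.5000); from cell (4,3)
  next x-line at t=0.9007, next y-line at t=1.4200; Δt_x=1.1547, Δt_y=2.0000
    x: enter (5,3) at t=0.9007
    y: enter (5,2) at t=1.4200
    x: enter (6,2) at t=2.0554 ← occupied
  → r_3 = 2.0554
beam 4: φ=45°, α=15°
  dir = (cos 15°, sin 15°) = (0.9659, 0.2588); from cell (4,3)
  next x-line at t=0.8075, next y-line at t=1.1205; Δt_x=1.0353, Δt_y=3.8637
    x: enter (5,3) at t=0.8075
    y: enter (5,4) at t=1.1205 ← occupied
  → r_4 = 1.1205
beam 5: φ=90°, α=60°
  dir = (cos 60°, sin 60°) = (0.5000, 0.8660); from cell (4,3)
  next x-line at t=1.5600, next y-line at t=0.3349; Δt_x=2.0000, Δt_y=1.1547
    y: enter (4,4) at t=0.3349
    y: enter (4,5) at t=1.4896
    x: enter (5,5) at t=1.5600
    y: enter (5,6) at t=2.6443
    x: enter (6,6) at t=3.5600
    y: enter (6,7) at t=3.7990 ← occupied
  → r_5 = 3.7990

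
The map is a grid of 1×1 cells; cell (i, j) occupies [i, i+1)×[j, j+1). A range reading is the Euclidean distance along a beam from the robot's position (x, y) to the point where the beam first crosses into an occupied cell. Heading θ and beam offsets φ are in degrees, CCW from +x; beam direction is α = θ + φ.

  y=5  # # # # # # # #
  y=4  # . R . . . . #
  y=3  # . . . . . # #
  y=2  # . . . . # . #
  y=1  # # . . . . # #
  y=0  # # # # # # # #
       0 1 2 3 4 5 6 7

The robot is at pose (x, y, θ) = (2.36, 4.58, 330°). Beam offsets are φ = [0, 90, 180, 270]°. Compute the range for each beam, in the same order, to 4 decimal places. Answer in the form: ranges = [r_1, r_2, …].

beam 1: φ=0°, α=330°
  d=(0.8660,-0.5000)  start (2,4)  tX=0.7390 tY=1.1600  stride 1/|dx|=1.1547 1/|dy|=2.0000
    cross x-line → (3,4), t=0.7390
    cross y-line → (3,3), t=1.1600
    cross x-line → (4,3), t=1.8937
    cross x-line → (5,3), t=3.0484
    cross y-line → (5,2), t=3.1600 (wall)
  → r_1 = 3.1600
beam 2: φ=90°, α=60°
  d=(0.5000,0.8660)  start (2,4)  tX=1.2800 tY=0.4850  stride 1/|dx|=2.0000 1/|dy|=1.1547
    cross y-line → (2,5), t=0.4850 (wall)
  → r_2 = 0.4850
beam 3: φ=180°, α=150°
  d=(-0.8660,0.5000)  start (2,4)  tX=0.4157 tY=0.8400  stride 1/|dx|=1.1547 1/|dy|=2.0000
    cross x-line → (1,4), t=0.4157
    cross y-line → (1,5), t=0.8400 (wall)
  → r_3 = 0.8400
beam 4: φ=270°, α=240°
  d=(-0.5000,-0.8660)  start (2,4)  tX=0.7200 tY=0.6697  stride 1/|dx|=2.0000 1/|dy|=1.1547
    cross y-line → (2,3), t=0.6697
    cross x-line → (1,3), t=0.7200
    cross y-line → (1,2), t=1.8244
    cross x-line → (0,2), t=2.7200 (wall)
  → r_4 = 2.7200

ranges = [3.1600, 0.4850, 0.8400, 2.7200]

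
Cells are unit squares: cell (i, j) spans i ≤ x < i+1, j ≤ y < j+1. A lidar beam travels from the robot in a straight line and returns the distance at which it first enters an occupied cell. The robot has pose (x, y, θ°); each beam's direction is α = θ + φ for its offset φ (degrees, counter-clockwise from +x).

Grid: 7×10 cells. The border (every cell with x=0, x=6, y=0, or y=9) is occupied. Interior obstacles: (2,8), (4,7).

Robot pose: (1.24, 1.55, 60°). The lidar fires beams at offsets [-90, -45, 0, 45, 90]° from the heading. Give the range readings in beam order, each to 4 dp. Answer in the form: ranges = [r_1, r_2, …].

ranges = [1.1000, 4.9279, 6.2931, 0.9273, 0.2771]

beam 1: φ=-90°, α=330°
  dir = (cos 330°, sin 330°) = (0.8660, -0.5000); from cell (1,1)
  next x-line at t=0.8776, next y-line at t=1.1000; Δt_x=1.1547, Δt_y=2.0000
    x: enter (2,1) at t=0.8776
    y: enter (2,0) at t=1.1000 ← occupied
  → r_1 = 1.1000
beam 2: φ=-45°, α=15°
  dir = (cos 15°, sin 15°) = (0.9659, 0.2588); from cell (1,1)
  next x-line at t=0.7868, next y-line at t=1.7387; Δt_x=1.0353, Δt_y=3.8637
    x: enter (2,1) at t=0.7868
    y: enter (2,2) at t=1.7387
    x: enter (3,2) at t=1.8221
    x: enter (4,2) at t=2.8574
    x: enter (5,2) at t=3.8926
    x: enter (6,2) at t=4.9279 ← occupied
  → r_2 = 4.9279
beam 3: φ=0°, α=60°
  dir = (cos 60°, sin 60°) = (0.5000, 0.8660); from cell (1,1)
  next x-line at t=1.5200, next y-line at t=0.5196; Δt_x=2.0000, Δt_y=1.1547
    y: enter (1,2) at t=0.5196
    x: enter (2,2) at t=1.5200
    y: enter (2,3) at t=1.6743
    y: enter (2,4) at t=2.8290
    x: enter (3,4) at t=3.5200
    y: enter (3,5) at t=3.9837
    y: enter (3,6) at t=5.1384
    x: enter (4,6) at t=5.5200
    y: enter (4,7) at t=6.2931 ← occupied
  → r_3 = 6.2931
beam 4: φ=45°, α=105°
  dir = (cos 105°, sin 105°) = (-0.2588, 0.9659); from cell (1,1)
  next x-line at t=0.9273, next y-line at t=0.4659; Δt_x=3.8637, Δt_y=1.0353
    y: enter (1,2) at t=0.4659
    x: enter (0,2) at t=0.9273 ← occupied
  → r_4 = 0.9273
beam 5: φ=90°, α=150°
  dir = (cos 150°, sin 150°) = (-0.8660, 0.5000); from cell (1,1)
  next x-line at t=0.2771, next y-line at t=0.9000; Δt_x=1.1547, Δt_y=2.0000
    x: enter (0,1) at t=0.2771 ← occupied
  → r_5 = 0.2771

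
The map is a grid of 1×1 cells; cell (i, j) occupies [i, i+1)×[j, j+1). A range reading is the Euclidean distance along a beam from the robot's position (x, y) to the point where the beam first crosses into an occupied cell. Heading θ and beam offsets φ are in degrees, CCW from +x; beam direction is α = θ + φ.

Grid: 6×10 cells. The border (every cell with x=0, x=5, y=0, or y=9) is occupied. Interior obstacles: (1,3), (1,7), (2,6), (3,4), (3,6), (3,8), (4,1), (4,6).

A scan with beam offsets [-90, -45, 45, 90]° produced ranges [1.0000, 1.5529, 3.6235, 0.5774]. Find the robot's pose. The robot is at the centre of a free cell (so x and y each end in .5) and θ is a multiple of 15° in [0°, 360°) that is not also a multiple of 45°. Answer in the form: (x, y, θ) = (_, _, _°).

(x, y, θ) = (1.5, 2.5, 330°)

Candidates: 24 free-cell centres × 16 headings = 384 poses. Raycast each; keep the one whose scan matches to 4 dp.
  (3.5, 2.5, 345°): beam 1 = 1.5529 ≠ 1.0000 ✗
  (2.5, 3.5, 105°): beam 1 = 2.5882 ≠ 1.0000 ✗
  (2.5, 8.5, 105°): beam 1 = 0.5176 ≠ 1.0000 ✗
  (3.5, 1.5, 165°): beam 1 = 4.6587 ≠ 1.0000 ✗
  …
  (1.5, 2.5, 330°): r_1=1.0000, r_2=1.5529, r_3=3.6235, r_4=0.5774 — all match ✓
Unique over the lattice → pose = (1.5, 2.5, 330°).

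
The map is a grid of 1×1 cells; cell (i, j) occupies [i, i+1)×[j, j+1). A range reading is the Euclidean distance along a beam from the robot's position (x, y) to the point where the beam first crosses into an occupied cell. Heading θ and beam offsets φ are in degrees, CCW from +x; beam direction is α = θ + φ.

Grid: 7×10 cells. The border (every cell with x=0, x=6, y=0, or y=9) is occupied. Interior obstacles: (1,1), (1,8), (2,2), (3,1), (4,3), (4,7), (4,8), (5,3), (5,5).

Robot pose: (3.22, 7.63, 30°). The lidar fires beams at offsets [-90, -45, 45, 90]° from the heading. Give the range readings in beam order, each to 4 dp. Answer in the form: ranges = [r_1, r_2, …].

ranges = [4.1916, 0.8075, 1.4183, 1.5819]

beam 1: φ=-90°, α=300°
  dir = (cos 300°, sin 300°) = (0.5000, -0.8660); from cell (3,7)
  next x-line at t=1.5600, next y-line at t=0.7275; Δt_x=2.0000, Δt_y=1.1547
    y: enter (3,6) at t=0.7275
    x: enter (4,6) at t=1.5600
    y: enter (4,5) at t=1.8822
    y: enter (4,4) at t=3.0369
    x: enter (5,4) at t=3.5600
    y: enter (5,3) at t=4.1916 ← occupied
  → r_1 = 4.1916
beam 2: φ=-45°, α=345°
  dir = (cos 345°, sin 345°) = (0.9659, -0.2588); from cell (3,7)
  next x-line at t=0.8075, next y-line at t=2.4341; Δt_x=1.0353, Δt_y=3.8637
    x: enter (4,7) at t=0.8075 ← occupied
  → r_2 = 0.8075
beam 3: φ=45°, α=75°
  dir = (cos 75°, sin 75°) = (0.2588, 0.9659); from cell (3,7)
  next x-line at t=3.0137, next y-line at t=0.3831; Δt_x=3.8637, Δt_y=1.0353
    y: enter (3,8) at t=0.3831
    y: enter (3,9) at t=1.4183 ← occupied
  → r_3 = 1.4183
beam 4: φ=90°, α=120°
  dir = (cos 120°, sin 120°) = (-0.5000, 0.8660); from cell (3,7)
  next x-line at t=0.4400, next y-line at t=0.4272; Δt_x=2.0000, Δt_y=1.1547
    y: enter (3,8) at t=0.4272
    x: enter (2,8) at t=0.4400
    y: enter (2,9) at t=1.5819 ← occupied
  → r_4 = 1.5819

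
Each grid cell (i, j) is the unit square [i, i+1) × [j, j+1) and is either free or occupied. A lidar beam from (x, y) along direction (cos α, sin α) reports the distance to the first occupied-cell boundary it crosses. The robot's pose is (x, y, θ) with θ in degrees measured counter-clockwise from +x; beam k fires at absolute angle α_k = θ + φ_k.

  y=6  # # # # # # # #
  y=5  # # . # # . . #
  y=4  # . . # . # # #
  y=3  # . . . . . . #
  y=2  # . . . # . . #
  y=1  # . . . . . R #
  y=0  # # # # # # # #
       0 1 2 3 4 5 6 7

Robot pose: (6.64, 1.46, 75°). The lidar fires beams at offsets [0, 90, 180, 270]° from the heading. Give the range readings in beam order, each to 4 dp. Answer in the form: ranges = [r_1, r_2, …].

ranges = [1.3909, 2.0864, 0.4762, 0.3727]

beam 1: φ=0°, α=75°
  dir = (cos 75°, sin 75°) = (0.2588, 0.9659); from cell (6,1)
  next x-line at t=1.3909, next y-line at t=0.5590; Δt_x=3.8637, Δt_y=1.0353
    y: enter (6,2) at t=0.5590
    x: enter (7,2) at t=1.3909 ← occupied
  → r_1 = 1.3909
beam 2: φ=90°, α=165°
  dir = (cos 165°, sin 165°) = (-0.9659, 0.2588); from cell (6,1)
  next x-line at t=0.6626, next y-line at t=2.0864; Δt_x=1.0353, Δt_y=3.8637
    x: enter (5,1) at t=0.6626
    x: enter (4,1) at t=1.6979
    y: enter (4,2) at t=2.0864 ← occupied
  → r_2 = 2.0864
beam 3: φ=180°, α=255°
  dir = (cos 255°, sin 255°) = (-0.2588, -0.9659); from cell (6,1)
  next x-line at t=2.4728, next y-line at t=0.4762; Δt_x=3.8637, Δt_y=1.0353
    y: enter (6,0) at t=0.4762 ← occupied
  → r_3 = 0.4762
beam 4: φ=270°, α=345°
  dir = (cos 345°, sin 345°) = (0.9659, -0.2588); from cell (6,1)
  next x-line at t=0.3727, next y-line at t=1.7773; Δt_x=1.0353, Δt_y=3.8637
    x: enter (7,1) at t=0.3727 ← occupied
  → r_4 = 0.3727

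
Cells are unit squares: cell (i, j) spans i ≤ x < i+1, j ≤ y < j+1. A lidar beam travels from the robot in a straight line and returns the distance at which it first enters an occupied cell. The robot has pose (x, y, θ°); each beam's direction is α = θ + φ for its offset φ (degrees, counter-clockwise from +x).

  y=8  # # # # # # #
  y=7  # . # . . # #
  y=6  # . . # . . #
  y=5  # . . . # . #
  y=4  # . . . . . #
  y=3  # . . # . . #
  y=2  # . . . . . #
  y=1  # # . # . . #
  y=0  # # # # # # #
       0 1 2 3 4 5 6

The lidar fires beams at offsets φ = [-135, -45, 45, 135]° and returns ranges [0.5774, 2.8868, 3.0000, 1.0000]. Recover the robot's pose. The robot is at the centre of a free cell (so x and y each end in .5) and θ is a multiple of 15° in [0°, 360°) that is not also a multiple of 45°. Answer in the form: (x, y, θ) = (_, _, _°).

(x, y, θ) = (1.5, 3.5, 345°)

The pose lattice has 28·16 = 448 candidates. Test each by forward raycasting.
  (5.5, 6.5, 300°): beam 1 = 1.5529 ≠ 0.5774 ✗
  (1.5, 4.5, 345°): beam 2 = 3.0000 ≠ 2.8868 ✗
  (5.5, 3.5, 15°): beam 1 = 2.8868 ≠ 0.5774 ✗
  (5.5, 1.5, 30°): beam 1 = 0.5176 ≠ 0.5774 ✗
  …
  (1.5, 3.5, 345°): r_1=0.5774, r_2=2.8868, r_3=3.0000, r_4=1.0000 — all match ✓
Only this pose fits every beam.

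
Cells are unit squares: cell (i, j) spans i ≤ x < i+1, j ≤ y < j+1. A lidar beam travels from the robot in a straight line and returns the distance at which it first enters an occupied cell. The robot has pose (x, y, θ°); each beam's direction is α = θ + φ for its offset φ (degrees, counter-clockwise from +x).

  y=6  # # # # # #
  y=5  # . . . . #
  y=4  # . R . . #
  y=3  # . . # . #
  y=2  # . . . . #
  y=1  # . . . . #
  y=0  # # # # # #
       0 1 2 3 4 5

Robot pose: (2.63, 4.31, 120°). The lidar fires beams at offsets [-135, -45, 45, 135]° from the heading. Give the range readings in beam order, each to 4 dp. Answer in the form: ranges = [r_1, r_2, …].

beam 1: φ=-135°, α=345°
  dir = (cos 345°, sin 345°) = (0.9659, -0.2588); from cell (2,4)
  next x-line at t=0.3831, next y-line at t=1.1977; Δt_x=1.0353, Δt_y=3.8637
    x: enter (3,4) at t=0.3831
    y: enter (3,3) at t=1.1977 ← occupied
  → r_1 = 1.1977
beam 2: φ=-45°, α=75°
  dir = (cos 75°, sin 75°) = (0.2588, 0.9659); from cell (2,4)
  next x-line at t=1.4296, next y-line at t=0.7143; Δt_x=3.8637, Δt_y=1.0353
    y: enter (2,5) at t=0.7143
    x: enter (3,5) at t=1.4296
    y: enter (3,6) at t=1.7496 ← occupied
  → r_2 = 1.7496
beam 3: φ=45°, α=165°
  dir = (cos 165°, sin 165°) = (-0.9659, 0.2588); from cell (2,4)
  next x-line at t=0.6522, next y-line at t=2.6660; Δt_x=1.0353, Δt_y=3.8637
    x: enter (1,4) at t=0.6522
    x: enter (0,4) at t=1.6875 ← occupied
  → r_3 = 1.6875
beam 4: φ=135°, α=255°
  dir = (cos 255°, sin 255°) = (-0.2588, -0.9659); from cell (2,4)
  next x-line at t=2.4341, next y-line at t=0.3209; Δt_x=3.8637, Δt_y=1.0353
    y: enter (2,3) at t=0.3209
    y: enter (2,2) at t=1.3562
    y: enter (2,1) at t=2.3915
    x: enter (1,1) at t=2.4341
    y: enter (1,0) at t=3.4268 ← occupied
  → r_4 = 3.4268

ranges = [1.1977, 1.7496, 1.6875, 3.4268]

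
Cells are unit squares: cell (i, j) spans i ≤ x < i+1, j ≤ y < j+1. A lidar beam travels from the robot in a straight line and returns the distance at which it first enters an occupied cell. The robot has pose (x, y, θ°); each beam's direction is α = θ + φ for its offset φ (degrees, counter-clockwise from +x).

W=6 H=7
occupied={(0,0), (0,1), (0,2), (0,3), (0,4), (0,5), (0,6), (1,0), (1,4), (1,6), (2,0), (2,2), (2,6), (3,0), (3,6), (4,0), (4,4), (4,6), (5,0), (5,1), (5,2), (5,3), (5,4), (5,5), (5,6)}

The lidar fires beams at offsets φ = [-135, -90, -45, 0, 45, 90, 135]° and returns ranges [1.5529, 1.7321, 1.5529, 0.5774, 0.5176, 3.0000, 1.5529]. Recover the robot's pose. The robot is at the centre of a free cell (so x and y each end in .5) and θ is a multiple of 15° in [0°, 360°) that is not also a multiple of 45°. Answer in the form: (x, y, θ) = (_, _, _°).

Enumerate (i+0.5, j+0.5, θ) over the 17 free cells and 16 admissible headings. For each, cast all 7 beams and compare to the given ranges.
  (4.5, 1.5, 75°): beam 1 = 0.5774 ≠ 1.5529 ✗
  (4.5, 1.5, 300°): beam 1 = 1.9319 ≠ 1.5529 ✗
  (1.5, 2.5, 165°): beam 1 = 0.5774 ≠ 1.5529 ✗
  (1.5, 1.5, 240°): beam 1 = 1.9319 ≠ 1.5529 ✗
  (3.5, 3.5, 345°): beam 1 = 1.0000 ≠ 1.5529 ✗
  …
  (2.5, 4.5, 150°): r_1=1.5529, r_2=1.7321, r_3=1.5529, r_4=0.5774, r_5=0.5176, r_6=3.0000, r_7=1.5529 — all match ✓
Unique over the lattice → pose = (2.5, 4.5, 150°).

(x, y, θ) = (2.5, 4.5, 150°)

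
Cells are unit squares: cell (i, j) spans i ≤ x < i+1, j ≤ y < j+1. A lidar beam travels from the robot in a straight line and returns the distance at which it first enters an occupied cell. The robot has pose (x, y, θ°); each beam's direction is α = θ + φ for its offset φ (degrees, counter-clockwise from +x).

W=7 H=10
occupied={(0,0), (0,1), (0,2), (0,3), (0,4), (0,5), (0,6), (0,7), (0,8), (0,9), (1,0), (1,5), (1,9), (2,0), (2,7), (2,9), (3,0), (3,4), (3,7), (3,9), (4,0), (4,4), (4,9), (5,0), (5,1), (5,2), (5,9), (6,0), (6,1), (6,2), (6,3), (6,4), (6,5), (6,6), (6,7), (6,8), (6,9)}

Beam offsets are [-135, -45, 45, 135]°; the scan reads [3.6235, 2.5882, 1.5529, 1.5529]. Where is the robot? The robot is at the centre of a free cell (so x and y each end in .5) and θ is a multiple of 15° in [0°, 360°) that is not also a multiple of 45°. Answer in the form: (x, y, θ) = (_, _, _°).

Enumerate (i+0.5, j+0.5, θ) over the 33 free cells and 16 admissible headings. For each, cast all 4 beams and compare to the given ranges.
  (2.5, 5.5, 30°): beam 1 = 4.6587 ≠ 3.6235 ✗
  (3.5, 2.5, 285°): beam 1 = 2.8868 ≠ 3.6235 ✗
  (1.5, 6.5, 30°): beam 1 = 0.5176 ≠ 3.6235 ✗
  (1.5, 4.5, 210°): beam 1 = 0.5176 ≠ 3.6235 ✗
  …
  (2.5, 2.5, 150°): r_1=3.6235, r_2=2.5882, r_3=1.5529, r_4=1.5529 — all match ✓
No second candidate reproduces the full scan.

(x, y, θ) = (2.5, 2.5, 150°)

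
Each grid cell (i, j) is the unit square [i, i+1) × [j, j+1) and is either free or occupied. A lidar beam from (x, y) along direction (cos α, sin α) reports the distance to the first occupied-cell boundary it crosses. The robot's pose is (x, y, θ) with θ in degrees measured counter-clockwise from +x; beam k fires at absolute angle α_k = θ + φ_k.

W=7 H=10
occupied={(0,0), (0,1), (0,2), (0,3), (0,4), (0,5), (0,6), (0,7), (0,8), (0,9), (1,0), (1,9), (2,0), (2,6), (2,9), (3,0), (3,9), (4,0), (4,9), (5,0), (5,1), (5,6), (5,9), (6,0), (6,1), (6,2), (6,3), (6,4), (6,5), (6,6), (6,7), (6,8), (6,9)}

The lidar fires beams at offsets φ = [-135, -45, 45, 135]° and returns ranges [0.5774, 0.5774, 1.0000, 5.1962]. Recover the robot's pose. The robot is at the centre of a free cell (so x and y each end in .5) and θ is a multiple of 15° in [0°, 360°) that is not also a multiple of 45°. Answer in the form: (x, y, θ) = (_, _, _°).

Enumerate (i+0.5, j+0.5, θ) over the 37 free cells and 16 admissible headings. For each, cast all 4 beams and compare to the given ranges.
  (2.5, 1.5, 75°): beam 2 = 4.0415 ≠ 0.5774 ✗
  (3.5, 7.5, 330°): beam 1 = 2.5882 ≠ 0.5774 ✗
  (4.5, 6.5, 255°): beam 1 = 2.8868 ≠ 0.5774 ✗
  …
  (5.5, 2.5, 15°): r_1=0.5774, r_2=0.5774, r_3=1.0000, r_4=5.1962 — all match ✓
Only this pose fits every beam.

(x, y, θ) = (5.5, 2.5, 15°)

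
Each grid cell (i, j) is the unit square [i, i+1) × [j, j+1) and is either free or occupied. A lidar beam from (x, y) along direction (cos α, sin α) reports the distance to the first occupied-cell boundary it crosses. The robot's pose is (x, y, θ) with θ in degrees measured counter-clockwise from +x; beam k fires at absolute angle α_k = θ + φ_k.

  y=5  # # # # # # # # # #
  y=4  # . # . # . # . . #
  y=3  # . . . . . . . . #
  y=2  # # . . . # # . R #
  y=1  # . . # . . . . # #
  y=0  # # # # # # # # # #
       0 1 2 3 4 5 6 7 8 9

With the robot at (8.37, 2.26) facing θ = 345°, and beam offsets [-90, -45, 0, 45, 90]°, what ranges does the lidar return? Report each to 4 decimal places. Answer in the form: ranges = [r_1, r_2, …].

ranges = [0.2692, 0.3002, 0.6522, 0.7275, 2.4341]

beam 1: φ=-90°, α=255°
  d=(-0.2588,-0.9659)  start (8,2)  tX=1.4296 tY=0.2692  stride 1/|dx|=3.8637 1/|dy|=1.0353
    cross y-line → (8,1), t=0.2692 (wall)
  → r_1 = 0.2692
beam 2: φ=-45°, α=300°
  d=(0.5000,-0.8660)  start (8,2)  tX=1.2600 tY=0.3002  stride 1/|dx|=2.0000 1/|dy|=1.1547
    cross y-line → (8,1), t=0.3002 (wall)
  → r_2 = 0.3002
beam 3: φ=0°, α=345°
  d=(0.9659,-0.2588)  start (8,2)  tX=0.6522 tY=1.0046  stride 1/|dx|=1.0353 1/|dy|=3.8637
    cross x-line → (9,2), t=0.6522 (wall)
  → r_3 = 0.6522
beam 4: φ=45°, α=30°
  d=(0.8660,0.5000)  start (8,2)  tX=0.7275 tY=1.4800  stride 1/|dx|=1.1547 1/|dy|=2.0000
    cross x-line → (9,2), t=0.7275 (wall)
  → r_4 = 0.7275
beam 5: φ=90°, α=75°
  d=(0.2588,0.9659)  start (8,2)  tX=2.4341 tY=0.7661  stride 1/|dx|=3.8637 1/|dy|=1.0353
    cross y-line → (8,3), t=0.7661
    cross y-line → (8,4), t=1.8014
    cross x-line → (9,4), t=2.4341 (wall)
  → r_5 = 2.4341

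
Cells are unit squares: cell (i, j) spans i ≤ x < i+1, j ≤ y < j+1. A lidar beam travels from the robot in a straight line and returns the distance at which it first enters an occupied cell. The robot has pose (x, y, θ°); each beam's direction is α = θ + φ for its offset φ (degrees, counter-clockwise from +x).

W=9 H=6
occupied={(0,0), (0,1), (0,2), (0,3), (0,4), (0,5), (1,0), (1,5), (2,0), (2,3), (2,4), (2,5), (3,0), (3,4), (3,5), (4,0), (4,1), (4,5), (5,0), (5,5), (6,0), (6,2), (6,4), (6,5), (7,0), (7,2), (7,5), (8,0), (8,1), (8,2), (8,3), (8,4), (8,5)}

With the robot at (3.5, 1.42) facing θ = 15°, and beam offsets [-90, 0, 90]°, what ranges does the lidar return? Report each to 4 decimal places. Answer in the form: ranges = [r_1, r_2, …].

beam 1: φ=-90°, α=285°
  direction (0.2588, -0.9659); cell (3,1); t to first gridline: x 1.9319, y 0.4348 (then +3.8637 / +1.0353)
    (3,0) via y @ 0.4348  # hit
  → r_1 = 0.4348
beam 2: φ=0°, α=15°
  direction (0.9659, 0.2588); cell (3,1); t to first gridline: x 0.5176, y 2.2409 (then +1.0353 / +3.8637)
    (4,1) via x @ 0.5176  # hit
  → r_2 = 0.5176
beam 3: φ=90°, α=105°
  direction (-0.2588, 0.9659); cell (3,1); t to first gridline: x 1.9319, y 0.6005 (then +3.8637 / +1.0353)
    (3,2) via y @ 0.6005
    (3,3) via y @ 1.6357
    (2,3) via x @ 1.9319  # hit
  → r_3 = 1.9319

ranges = [0.4348, 0.5176, 1.9319]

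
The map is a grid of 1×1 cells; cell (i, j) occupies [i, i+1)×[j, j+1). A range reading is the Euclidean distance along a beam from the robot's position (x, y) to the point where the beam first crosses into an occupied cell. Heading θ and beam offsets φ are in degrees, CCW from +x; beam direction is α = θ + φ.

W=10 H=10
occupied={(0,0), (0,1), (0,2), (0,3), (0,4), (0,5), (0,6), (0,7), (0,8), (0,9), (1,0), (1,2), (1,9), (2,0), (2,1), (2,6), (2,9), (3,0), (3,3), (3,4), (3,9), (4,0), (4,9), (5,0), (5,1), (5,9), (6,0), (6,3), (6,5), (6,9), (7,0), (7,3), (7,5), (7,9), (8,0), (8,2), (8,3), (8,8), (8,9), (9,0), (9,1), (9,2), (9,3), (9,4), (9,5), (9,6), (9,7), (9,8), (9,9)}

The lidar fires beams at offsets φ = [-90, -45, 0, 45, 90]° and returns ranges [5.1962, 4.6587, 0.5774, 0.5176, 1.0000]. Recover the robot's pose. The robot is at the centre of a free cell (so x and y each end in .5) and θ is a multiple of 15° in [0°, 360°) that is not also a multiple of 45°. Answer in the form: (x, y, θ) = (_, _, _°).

(x, y, θ) = (4.5, 4.5, 150°)

Enumerate (i+0.5, j+0.5, θ) over the 51 free cells and 16 admissible headings. For each, cast all 5 beams and compare to the given ranges.
  (3.5, 8.5, 255°): beam 1 = 1.9319 ≠ 5.1962 ✗
  (8.5, 7.5, 30°): beam 1 = 1.0000 ≠ 5.1962 ✗
  (3.5, 1.5, 105°): beam 1 = 1.5529 ≠ 5.1962 ✗
  (2.5, 4.5, 105°): beam 1 = 0.5176 ≠ 5.1962 ✗
  …
  (4.5, 4.5, 150°): r_1=5.1962, r_2=4.6587, r_3=0.5774, r_4=0.5176, r_5=1.0000 — all match ✓
Only this pose fits every beam.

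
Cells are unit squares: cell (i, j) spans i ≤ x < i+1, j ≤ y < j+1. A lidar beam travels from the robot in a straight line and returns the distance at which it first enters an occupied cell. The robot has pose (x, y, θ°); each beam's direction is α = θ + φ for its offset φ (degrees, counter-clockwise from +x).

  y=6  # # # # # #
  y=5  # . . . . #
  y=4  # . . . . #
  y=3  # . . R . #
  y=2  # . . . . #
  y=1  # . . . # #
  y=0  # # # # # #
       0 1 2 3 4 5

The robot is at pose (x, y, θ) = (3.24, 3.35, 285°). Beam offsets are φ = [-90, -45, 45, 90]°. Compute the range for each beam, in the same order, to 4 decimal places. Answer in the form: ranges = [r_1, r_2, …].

beam 1: φ=-90°, α=195°
  direction (-0.9659, -0.2588); cell (3,3); t to first gridline: x 0.2485, y 1.3523 (then +1.0353 / +3.8637)
    (2,3) via x @ 0.2485
    (1,3) via x @ 1.2837
    (1,2) via y @ 1.3523
    (0,2) via x @ 2.3190  # hit
  → r_1 = 2.3190
beam 2: φ=-45°, α=240°
  direction (-0.5000, -0.8660); cell (3,3); t to first gridline: x 0.4800, y 0.4041 (then +2.0000 / +1.1547)
    (3,2) via y @ 0.4041
    (2,2) via x @ 0.4800
    (2,1) via y @ 1.5588
    (1,1) via x @ 2.4800
    (1,0) via y @ 2.7135  # hit
  → r_2 = 2.7135
beam 3: φ=45°, α=330°
  direction (0.8660, -0.5000); cell (3,3); t to first gridline: x 0.8776, y 0.7000 (then +1.1547 / +2.0000)
    (3,2) via y @ 0.7000
    (4,2) via x @ 0.8776
    (5,2) via x @ 2.0323  # hit
  → r_3 = 2.0323
beam 4: φ=90°, α=15°
  direction (0.9659, 0.2588); cell (3,3); t to first gridline: x 0.7868, y 2.5114 (then +1.0353 / +3.8637)
    (4,3) via x @ 0.7868
    (5,3) via x @ 1.8221  # hit
  → r_4 = 1.8221

ranges = [2.3190, 2.7135, 2.0323, 1.8221]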